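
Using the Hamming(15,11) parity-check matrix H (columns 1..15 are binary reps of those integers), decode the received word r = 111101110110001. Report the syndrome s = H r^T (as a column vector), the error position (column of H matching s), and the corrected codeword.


s = (0, 0, 1, 1)^T, error position = 3, corrected codeword c = 110101110110001

Compute s = H r^T mod 2 one row at a time:
  s_1 = 1 + 0 + 1 + 1 + 0 + 0 + 0 + 1 = 4 ≡ 0 (mod 2).
  s_2 = 1 + 0 + 1 + 1 + 0 + 0 + 0 + 1 = 4 ≡ 0 (mod 2).
  s_3 = 1 + 1 + 1 + 1 + 1 + 1 + 0 + 1 = 7 ≡ 1 (mod 2).
  s_4 = 1 + 1 + 0 + 1 + 0 + 1 + 0 + 1 = 5 ≡ 1 (mod 2).
s = (0, 0, 1, 1)^T — this equals column 3 of H (binary 0011), so error is at position 3.
Correct: flip bit 3 of r = 111101110110001 to get c = 110101110110001.


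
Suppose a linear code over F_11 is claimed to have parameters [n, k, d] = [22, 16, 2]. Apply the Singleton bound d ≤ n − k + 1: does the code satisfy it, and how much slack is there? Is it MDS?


Singleton RHS = n − k + 1 = 7, slack = 5, bound satisfied, not MDS.

Singleton bound: d ≤ n − k + 1.
Here n = 22, k = 16, so n − k + 1 = 7.
Given d = 2, check d ≤ 7: YES.
Slack = (n − k + 1) − d = 5.
The code is NOT MDS (slack = 5 > 0).
Description: the claimed parameters are [22, 16, 2]_11; such a code would be non-MDS.


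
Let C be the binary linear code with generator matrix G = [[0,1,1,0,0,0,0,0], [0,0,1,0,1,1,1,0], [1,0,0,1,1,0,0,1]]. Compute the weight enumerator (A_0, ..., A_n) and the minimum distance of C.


Weight distribution: A_0 = 1, A_2 = 1, A_4 = 3, A_6 = 3. Minimum distance d = 2.

Enumerate all 2^3 = 8 messages m ∈ F_2^3.
For each, compute codeword c = mG in F_2^8, then tally its weight.
  m = 000 → c = 00000000, weight = 0.
  m = 100 → c = 01100000, weight = 2.
  m = 010 → c = 00101110, weight = 4.
  m = 110 → c = 01001110, weight = 4.
  m = 001 → c = 10011001, weight = 4.
  m = 101 → c = 11111001, weight = 6.
  m = 011 → c = 10110111, weight = 6.
  m = 111 → c = 11010111, weight = 6.
Tally weights:
  weight 0: 1 codewords.
  weight 2: 1 codewords.
  weight 4: 3 codewords.
  weight 6: 3 codewords.
Minimum distance d = smallest w > 0 with A_w > 0 = 2.
Sanity: Σ A_w = 8 = 2^3 = 8 ✓.


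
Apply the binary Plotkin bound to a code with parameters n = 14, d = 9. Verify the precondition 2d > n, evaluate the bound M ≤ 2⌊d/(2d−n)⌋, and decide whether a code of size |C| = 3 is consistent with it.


Plotkin bound M ≤ 4; given |C| = 3 ≤ bound (satisfied).

Check applicability: 2d = 18, n = 14.
2d − n = 4 > 0, so Plotkin applies.
Compute d/(2d−n) = 9/4 ≈ 2.2500.
⌊d/(2d−n)⌋ = 2.
Plotkin bound: M ≤ 2·2 = 4.
Given |C| = 3, check: satisfied.
This |C| is below the Plotkin bound.


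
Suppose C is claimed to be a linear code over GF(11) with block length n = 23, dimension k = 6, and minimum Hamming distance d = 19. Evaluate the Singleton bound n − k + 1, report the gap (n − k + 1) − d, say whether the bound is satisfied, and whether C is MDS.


Singleton RHS = n − k + 1 = 18, slack = -1, bound violated (no such code; not MDS).

Singleton bound: d ≤ n − k + 1.
Here n = 23, k = 6, so n − k + 1 = 18.
Given d = 19, check d ≤ 18: NO.
Slack = (n − k + 1) − d = -1.
The slack is negative: d = 19 exceeds n − k + 1 = 18 by 1, so the Singleton bound is violated and no linear [23, 6, 19]_11 code can exist. In particular it is not MDS (MDS requires d = n − k + 1 exactly).
Description: the claimed parameters are [23, 6, 19]_11; such a code would be impossible (violates the Singleton bound).


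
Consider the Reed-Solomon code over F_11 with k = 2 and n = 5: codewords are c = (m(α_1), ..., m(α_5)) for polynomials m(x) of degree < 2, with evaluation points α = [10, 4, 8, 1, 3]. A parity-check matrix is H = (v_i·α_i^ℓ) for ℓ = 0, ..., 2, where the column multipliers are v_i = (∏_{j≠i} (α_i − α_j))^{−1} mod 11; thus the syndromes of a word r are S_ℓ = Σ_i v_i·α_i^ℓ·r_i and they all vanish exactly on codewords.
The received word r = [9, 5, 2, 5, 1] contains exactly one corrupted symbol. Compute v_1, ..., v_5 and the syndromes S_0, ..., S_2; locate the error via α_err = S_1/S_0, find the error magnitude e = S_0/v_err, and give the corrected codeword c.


S = (1, 4, 5), error at position 2, error magnitude e = 6, c = [9, 10, 2, 5, 1].

Step 1: column multipliers v_i = (∏_{j≠i}(α_i − α_j))^{−1} mod 11.
  i = 1 (α = 10): (10−4)(10−8)(10−1)(10−3) = 6·2·9·7 = 756 ≡ 8, so v_1 = 8^{−1} = 7 (mod 11).
  i = 2 (α = 4): (4−10)(4−8)(4−1)(4−3) = (−6)·(−4)·3·1 = 72 ≡ 6, so v_2 = 6^{−1} = 2 (mod 11).
  i = 3 (α = 8): (8−10)(8−4)(8−1)(8−3) = (−2)·4·7·5 = −280 ≡ 6, so v_3 = 6^{−1} = 2 (mod 11).
  i = 4 (α = 1): (1−10)(1−4)(1−8)(1−3) = (−9)·(−3)·(−7)·(−2) = 378 ≡ 4, so v_4 = 4^{−1} = 3 (mod 11).
  i = 5 (α = 3): (3−10)(3−4)(3−8)(3−1) = (−7)·(−1)·(−5)·2 = −70 ≡ 7, so v_5 = 7^{−1} = 8 (mod 11).
  v = [7, 2, 2, 3, 8].
Step 2: syndromes of r = [9, 5, 2, 5, 1] (all sums mod 11).
  S_0 = Σ v_i r_i = 7·9 + 2·5 + 2·2 + 3·5 + 8·1 = 100 ≡ 1.
  S_1 = Σ v_i α_i r_i = 7·10·9 + 2·4·5 + 2·8·2 + 3·1·5 + 8·3·1 = 741 ≡ 4.
  α_i^2 mod 11 = [1, 5, 9, 1, 9].
  S_2 = Σ v_i α_i^2 r_i = 7·1·9 + 2·5·5 + 2·9·2 + 3·1·5 + 8·9·1 = 236 ≡ 5.
  S = (1, 4, 5) ≠ 0, so r is not a codeword (an error is present).
Step 3: locate the error. For a single error e at position i, S_ℓ = v_i·e·α_i^ℓ, so α_err = S_1/S_0.
  S_0^{−1} = 1^{−1} = 1 (mod 11), so α_err = 4·1 = 4 ≡ 4 = α_2. Error position i = 2.
  Consistency check: S_2/S_1 = 5·3 = 15 ≡ 4 = α_err ✓ (single-error assumption holds).
Step 4: error magnitude e = S_0/v_2 = S_0·∏_{j≠2}(α_2 − α_j) = 1·6 = 6 ≡ 6 (mod 11).
Step 5: correct position 2: c_2 = r_2 − e = 5 − 6 ≡ 10 (mod 11). Hence c = [9, 10, 2, 5, 1].
  Check: interpolating c through the α_i gives m(x) = 7 + 9·x (degree < 2) with m(α_i) = c_i for every i, so c is indeed a codeword.


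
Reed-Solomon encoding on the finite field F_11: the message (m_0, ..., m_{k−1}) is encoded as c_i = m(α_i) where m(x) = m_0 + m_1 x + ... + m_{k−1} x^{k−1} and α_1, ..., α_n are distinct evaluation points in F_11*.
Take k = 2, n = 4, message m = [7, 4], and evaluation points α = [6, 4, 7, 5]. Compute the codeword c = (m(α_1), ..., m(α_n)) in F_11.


c = [9, 1, 2, 5]

Message polynomial: m(x) = 7 + 4·x (mod 11).
For each evaluation point α_i, compute m(α_i) mod 11:
  α_1 = 6: Horner steps 4 → 9, so m(6) = 9.
  α_2 = 4: Horner steps 4 → 1, so m(4) = 1.
  α_3 = 7: Horner steps 4 → 2, so m(7) = 2.
  α_4 = 5: Horner steps 4 → 5, so m(5) = 5.
Codeword c = [9, 1, 2, 5] ∈ F_11^4.


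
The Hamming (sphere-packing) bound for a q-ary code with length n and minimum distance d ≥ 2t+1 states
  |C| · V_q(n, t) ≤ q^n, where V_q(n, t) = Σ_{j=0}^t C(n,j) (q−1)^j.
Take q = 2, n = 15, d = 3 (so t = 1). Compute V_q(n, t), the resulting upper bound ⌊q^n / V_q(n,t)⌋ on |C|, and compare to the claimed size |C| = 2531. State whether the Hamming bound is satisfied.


V_q(n, t) = 16, q^n = 32768, Hamming bound = 2048, |C| = 2531 > bound (violated).

Step 1: Compute V_q(n, t) = Σ_{j=0}^1 C(n, j) (q−1)^j.
  j = 0: C(15,0)·(1)^0 = 1·1 = 1.
  j = 1: C(15,1)·(1)^1 = 15·1 = 15.
  V_q(n, t) = 1 + 15 = 16.
Step 2: q^n = 2^15 = 32768.
Step 3: Hamming bound ⌊q^n / V_q(n,t)⌋ = ⌊32768/16⌋ = 2048.
Step 4: Compare |C| = 2531 to 2048: violated.
The claimed |C| lies above the Hamming bound, so no 2-ary code of length 15 with d ≥ 3 can have 2531 codewords.


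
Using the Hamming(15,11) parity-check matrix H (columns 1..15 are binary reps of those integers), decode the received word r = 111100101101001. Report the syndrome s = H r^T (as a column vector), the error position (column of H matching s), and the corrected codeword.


s = (0, 0, 1, 1)^T, error position = 3, corrected codeword c = 110100101101001

Compute s = H r^T mod 2 one row at a time:
  s_1 = 0 + 1 + 1 + 0 + 1 + 0 + 0 + 1 = 4 ≡ 0 (mod 2).
  s_2 = 1 + 0 + 0 + 1 + 1 + 0 + 0 + 1 = 4 ≡ 0 (mod 2).
  s_3 = 1 + 1 + 0 + 1 + 1 + 0 + 0 + 1 = 5 ≡ 1 (mod 2).
  s_4 = 1 + 1 + 0 + 1 + 1 + 0 + 0 + 1 = 5 ≡ 1 (mod 2).
s = (0, 0, 1, 1)^T — this equals column 3 of H (binary 0011), so error is at position 3.
Correct: flip bit 3 of r = 111100101101001 to get c = 110100101101001.


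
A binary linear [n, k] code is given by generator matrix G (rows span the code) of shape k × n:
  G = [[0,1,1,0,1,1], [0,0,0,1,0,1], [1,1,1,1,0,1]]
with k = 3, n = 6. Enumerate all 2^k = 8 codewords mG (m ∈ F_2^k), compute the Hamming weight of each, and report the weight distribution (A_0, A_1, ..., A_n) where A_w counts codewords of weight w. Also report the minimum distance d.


Weight distribution: A_0 = 1, A_2 = 1, A_3 = 3, A_4 = 2, A_5 = 1. Minimum distance d = 2.

Enumerate all 2^3 = 8 messages m ∈ F_2^3.
For each, compute codeword c = mG in F_2^6, then tally its weight.
  m = 000 → c = 000000, weight = 0.
  m = 100 → c = 011011, weight = 4.
  m = 010 → c = 000101, weight = 2.
  m = 110 → c = 011110, weight = 4.
  m = 001 → c = 111101, weight = 5.
  m = 101 → c = 100110, weight = 3.
  m = 011 → c = 111000, weight = 3.
  m = 111 → c = 100011, weight = 3.
Tally weights:
  weight 0: 1 codewords.
  weight 2: 1 codewords.
  weight 3: 3 codewords.
  weight 4: 2 codewords.
  weight 5: 1 codewords.
Minimum distance d = smallest w > 0 with A_w > 0 = 2.
Sanity: Σ A_w = 8 = 2^3 = 8 ✓.


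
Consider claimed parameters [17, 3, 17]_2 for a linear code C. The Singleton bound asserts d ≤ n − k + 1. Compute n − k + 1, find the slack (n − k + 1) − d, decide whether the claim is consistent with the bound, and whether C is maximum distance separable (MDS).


Singleton RHS = n − k + 1 = 15, slack = -2, bound violated (no such code; not MDS).

Singleton bound: d ≤ n − k + 1.
Here n = 17, k = 3, so n − k + 1 = 15.
Given d = 17, check d ≤ 15: NO.
Slack = (n − k + 1) − d = -2.
The slack is negative: d = 17 exceeds n − k + 1 = 15 by 2, so the Singleton bound is violated and no linear [17, 3, 17]_2 code can exist. In particular it is not MDS (MDS requires d = n − k + 1 exactly).
Description: the claimed parameters are [17, 3, 17]_2; such a code would be impossible (violates the Singleton bound).


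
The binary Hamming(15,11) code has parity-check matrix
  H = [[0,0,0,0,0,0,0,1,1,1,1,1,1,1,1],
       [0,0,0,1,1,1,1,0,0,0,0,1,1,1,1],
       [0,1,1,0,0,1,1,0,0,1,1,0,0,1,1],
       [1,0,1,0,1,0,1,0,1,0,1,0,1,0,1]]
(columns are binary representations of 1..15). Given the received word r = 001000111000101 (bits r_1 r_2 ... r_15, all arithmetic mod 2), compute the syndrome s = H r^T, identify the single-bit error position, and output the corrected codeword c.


s = (0, 1, 1, 1)^T, error position = 7, corrected codeword c = 001000011000101

Compute s = H r^T mod 2 one row at a time:
  s_1 = 1 + 1 + 0 + 0 + 0 + 1 + 0 + 1 = 4 ≡ 0 (mod 2).
  s_2 = 0 + 0 + 0 + 1 + 0 + 1 + 0 + 1 = 3 ≡ 1 (mod 2).
  s_3 = 0 + 1 + 0 + 1 + 0 + 0 + 0 + 1 = 3 ≡ 1 (mod 2).
  s_4 = 0 + 1 + 0 + 1 + 1 + 0 + 1 + 1 = 5 ≡ 1 (mod 2).
s = (0, 1, 1, 1)^T — this equals column 7 of H (binary 0111), so error is at position 7.
Correct: flip bit 7 of r = 001000111000101 to get c = 001000011000101.


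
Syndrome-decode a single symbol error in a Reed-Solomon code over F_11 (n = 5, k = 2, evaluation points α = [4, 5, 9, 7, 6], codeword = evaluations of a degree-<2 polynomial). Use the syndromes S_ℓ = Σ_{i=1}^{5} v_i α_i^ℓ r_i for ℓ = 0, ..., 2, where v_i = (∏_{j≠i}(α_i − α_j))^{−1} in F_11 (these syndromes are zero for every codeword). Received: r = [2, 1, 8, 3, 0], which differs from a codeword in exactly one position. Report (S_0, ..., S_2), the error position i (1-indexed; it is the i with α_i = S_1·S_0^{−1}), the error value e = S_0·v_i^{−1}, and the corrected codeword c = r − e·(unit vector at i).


S = (7, 5, 2), error at position 4, error magnitude e = 4, c = [2, 1, 8, 10, 0].

Step 1: column multipliers v_i = (∏_{j≠i}(α_i − α_j))^{−1} mod 11.
  i = 1 (α = 4): (4−5)(4−9)(4−7)(4−6) = (−1)·(−5)·(−3)·(−2) = 30 ≡ 8, so v_1 = 8^{−1} = 7 (mod 11).
  i = 2 (α = 5): (5−4)(5−9)(5−7)(5−6) = 1·(−4)·(−2)·(−1) = −8 ≡ 3, so v_2 = 3^{−1} = 4 (mod 11).
  i = 3 (α = 9): (9−4)(9−5)(9−7)(9−6) = 5·4·2·3 = 120 ≡ 10, so v_3 = 10^{−1} = 10 (mod 11).
  i = 4 (α = 7): (7−4)(7−5)(7−9)(7−6) = 3·2·(−2)·1 = −12 ≡ 10, so v_4 = 10^{−1} = 10 (mod 11).
  i = 5 (α = 6): (6−4)(6−5)(6−9)(6−7) = 2·1·(−3)·(−1) = 6 ≡ 6, so v_5 = 6^{−1} = 2 (mod 11).
  v = [7, 4, 10, 10, 2].
Step 2: syndromes of r = [2, 1, 8, 3, 0] (all sums mod 11).
  S_0 = Σ v_i r_i = 7·2 + 4·1 + 10·8 + 10·3 + 2·0 = 128 ≡ 7.
  S_1 = Σ v_i α_i r_i = 7·4·2 + 4·5·1 + 10·9·8 + 10·7·3 + 2·6·0 = 1006 ≡ 5.
  α_i^2 mod 11 = [5, 3, 4, 5, 3].
  S_2 = Σ v_i α_i^2 r_i = 7·5·2 + 4·3·1 + 10·4·8 + 10·5·3 + 2·3·0 = 552 ≡ 2.
  S = (7, 5, 2) ≠ 0, so r is not a codeword (an error is present).
Step 3: locate the error. For a single error e at position i, S_ℓ = v_i·e·α_i^ℓ, so α_err = S_1/S_0.
  S_0^{−1} = 7^{−1} = 8 (mod 11), so α_err = 5·8 = 40 ≡ 7 = α_4. Error position i = 4.
  Consistency check: S_2/S_1 = 2·9 = 18 ≡ 7 = α_err ✓ (single-error assumption holds).
Step 4: error magnitude e = S_0/v_4 = S_0·∏_{j≠4}(α_4 − α_j) = 7·10 = 70 ≡ 4 (mod 11).
Step 5: correct position 4: c_4 = r_4 − e = 3 − 4 ≡ 10 (mod 11). Hence c = [2, 1, 8, 10, 0].
  Check: interpolating c through the α_i gives m(x) = 6 + 10·x (degree < 2) with m(α_i) = c_i for every i, so c is indeed a codeword.


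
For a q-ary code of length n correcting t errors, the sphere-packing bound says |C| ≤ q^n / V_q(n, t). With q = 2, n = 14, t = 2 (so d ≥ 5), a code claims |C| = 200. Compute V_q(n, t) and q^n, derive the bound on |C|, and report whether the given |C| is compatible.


V_q(n, t) = 106, q^n = 16384, Hamming bound = 154, |C| = 200 > bound (violated).

Step 1: Compute V_q(n, t) = Σ_{j=0}^2 C(n, j) (q−1)^j.
  j = 0: C(14,0)·(1)^0 = 1·1 = 1.
  j = 1: C(14,1)·(1)^1 = 14·1 = 14.
  j = 2: C(14,2)·(1)^2 = 91·1 = 91.
  V_q(n, t) = 1 + 14 + 91 = 106.
Step 2: q^n = 2^14 = 16384.
Step 3: Hamming bound ⌊q^n / V_q(n,t)⌋ = ⌊16384/106⌋ = 154.
Step 4: Compare |C| = 200 to 154: violated.
The claimed |C| lies above the Hamming bound, so no 2-ary code of length 14 with d ≥ 5 can have 200 codewords.


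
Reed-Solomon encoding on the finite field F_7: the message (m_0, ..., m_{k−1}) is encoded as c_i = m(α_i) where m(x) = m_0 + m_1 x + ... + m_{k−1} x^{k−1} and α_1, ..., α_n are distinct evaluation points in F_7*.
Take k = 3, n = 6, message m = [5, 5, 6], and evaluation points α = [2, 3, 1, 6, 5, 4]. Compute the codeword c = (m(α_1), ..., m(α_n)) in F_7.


c = [4, 4, 2, 6, 5, 2]

Message polynomial: m(x) = 5 + 5·x + 6·x^2 (mod 7).
For each evaluation point α_i, compute m(α_i) mod 7:
  α_1 = 2: Horner steps 6 → 3 → 4, so m(2) = 4.
  α_2 = 3: Horner steps 6 → 2 → 4, so m(3) = 4.
  α_3 = 1: Horner steps 6 → 4 → 2, so m(1) = 2.
  α_4 = 6: Horner steps 6 → 6 → 6, so m(6) = 6.
  α_5 = 5: Horner steps 6 → 0 → 5, so m(5) = 5.
  α_6 = 4: Horner steps 6 → 1 → 2, so m(4) = 2.
Codeword c = [4, 4, 2, 6, 5, 2] ∈ F_7^6.


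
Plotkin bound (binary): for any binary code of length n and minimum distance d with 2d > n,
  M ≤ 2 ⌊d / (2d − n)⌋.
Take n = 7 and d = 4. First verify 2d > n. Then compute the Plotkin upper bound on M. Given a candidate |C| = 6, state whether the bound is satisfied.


Plotkin bound M ≤ 8; given |C| = 6 ≤ bound (satisfied).

Check applicability: 2d = 8, n = 7.
2d − n = 1 > 0, so Plotkin applies.
Compute d/(2d−n) = 4/1 ≈ 4.0000.
⌊d/(2d−n)⌋ = 4.
Plotkin bound: M ≤ 2·4 = 8.
Given |C| = 6, check: satisfied.
This |C| is below the Plotkin bound.


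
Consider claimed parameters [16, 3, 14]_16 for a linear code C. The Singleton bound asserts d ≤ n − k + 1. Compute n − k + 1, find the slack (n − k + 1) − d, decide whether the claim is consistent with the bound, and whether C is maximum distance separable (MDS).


Singleton RHS = n − k + 1 = 14, slack = 0, bound satisfied, MDS.

Singleton bound: d ≤ n − k + 1.
Here n = 16, k = 3, so n − k + 1 = 14.
Given d = 14, check d ≤ 14: YES.
Slack = (n − k + 1) − d = 0.
The code is MDS (slack = 0).
Description: the claimed parameters are [16, 3, 14]_16; such a code would be MDS (meets Singleton bound).


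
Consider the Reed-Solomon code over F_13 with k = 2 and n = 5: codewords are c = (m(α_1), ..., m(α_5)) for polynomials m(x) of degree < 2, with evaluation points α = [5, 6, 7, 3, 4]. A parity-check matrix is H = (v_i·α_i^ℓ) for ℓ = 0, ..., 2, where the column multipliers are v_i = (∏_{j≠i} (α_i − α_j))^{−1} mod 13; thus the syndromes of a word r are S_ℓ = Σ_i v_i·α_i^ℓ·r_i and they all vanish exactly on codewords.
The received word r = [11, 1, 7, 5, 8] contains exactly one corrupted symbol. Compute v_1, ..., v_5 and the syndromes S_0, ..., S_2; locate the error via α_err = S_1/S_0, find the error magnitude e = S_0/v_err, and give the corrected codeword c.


S = (5, 9, 11), error at position 3, error magnitude e = 3, c = [11, 1, 4, 5, 8].

Step 1: column multipliers v_i = (∏_{j≠i}(α_i − α_j))^{−1} mod 13.
  i = 1 (α = 5): (5−6)(5−7)(5−3)(5−4) = (−1)·(−2)·2·1 = 4 ≡ 4, so v_1 = 4^{−1} = 10 (mod 13).
  i = 2 (α = 6): (6−5)(6−7)(6−3)(6−4) = 1·(−1)·3·2 = −6 ≡ 7, so v_2 = 7^{−1} = 2 (mod 13).
  i = 3 (α = 7): (7−5)(7−6)(7−3)(7−4) = 2·1·4·3 = 24 ≡ 11, so v_3 = 11^{−1} = 6 (mod 13).
  i = 4 (α = 3): (3−5)(3−6)(3−7)(3−4) = (−2)·(−3)·(−4)·(−1) = 24 ≡ 11, so v_4 = 11^{−1} = 6 (mod 13).
  i = 5 (α = 4): (4−5)(4−6)(4−7)(4−3) = (−1)·(−2)·(−3)·1 = −6 ≡ 7, so v_5 = 7^{−1} = 2 (mod 13).
  v = [10, 2, 6, 6, 2].
Step 2: syndromes of r = [11, 1, 7, 5, 8] (all sums mod 13).
  S_0 = Σ v_i r_i = 10·11 + 2·1 + 6·7 + 6·5 + 2·8 = 200 ≡ 5.
  S_1 = Σ v_i α_i r_i = 10·5·11 + 2·6·1 + 6·7·7 + 6·3·5 + 2·4·8 = 1010 ≡ 9.
  α_i^2 mod 13 = [12, 10, 10, 9, 3].
  S_2 = Σ v_i α_i^2 r_i = 10·12·11 + 2·10·1 + 6·10·7 + 6·9·5 + 2·3·8 = 2078 ≡ 11.
  S = (5, 9, 11) ≠ 0, so r is not a codeword (an error is present).
Step 3: locate the error. For a single error e at position i, S_ℓ = v_i·e·α_i^ℓ, so α_err = S_1/S_0.
  S_0^{−1} = 5^{−1} = 8 (mod 13), so α_err = 9·8 = 72 ≡ 7 = α_3. Error position i = 3.
  Consistency check: S_2/S_1 = 11·3 = 33 ≡ 7 = α_err ✓ (single-error assumption holds).
Step 4: error magnitude e = S_0/v_3 = S_0·∏_{j≠3}(α_3 − α_j) = 5·11 = 55 ≡ 3 (mod 13).
Step 5: correct position 3: c_3 = r_3 − e = 7 − 3 ≡ 4 (mod 13). Hence c = [11, 1, 4, 5, 8].
  Check: interpolating c through the α_i gives m(x) = 9 + 3·x (degree < 2) with m(α_i) = c_i for every i, so c is indeed a codeword.


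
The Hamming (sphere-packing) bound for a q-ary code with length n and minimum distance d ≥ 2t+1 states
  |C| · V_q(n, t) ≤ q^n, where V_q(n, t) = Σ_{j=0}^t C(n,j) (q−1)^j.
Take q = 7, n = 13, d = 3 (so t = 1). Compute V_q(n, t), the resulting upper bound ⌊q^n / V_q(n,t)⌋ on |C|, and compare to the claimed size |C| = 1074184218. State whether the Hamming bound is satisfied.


V_q(n, t) = 79, q^n = 96889010407, Hamming bound = 1226443169, |C| = 1074184218 ≤ bound (satisfied).

Step 1: Compute V_q(n, t) = Σ_{j=0}^1 C(n, j) (q−1)^j.
  j = 0: C(13,0)·(6)^0 = 1·1 = 1.
  j = 1: C(13,1)·(6)^1 = 13·6 = 78.
  V_q(n, t) = 1 + 78 = 79.
Step 2: q^n = 7^13 = 96889010407.
Step 3: Hamming bound ⌊q^n / V_q(n,t)⌋ = ⌊96889010407/79⌋ = 1226443169.
Step 4: Compare |C| = 1074184218 to 1226443169: satisfied.
The claimed |C| lies below the Hamming bound.


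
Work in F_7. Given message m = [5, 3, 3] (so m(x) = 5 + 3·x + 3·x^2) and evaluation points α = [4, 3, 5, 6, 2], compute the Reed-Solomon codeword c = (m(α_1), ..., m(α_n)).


c = [2, 6, 4, 5, 2]

Message polynomial: m(x) = 5 + 3·x + 3·x^2 (mod 7).
For each evaluation point α_i, compute m(α_i) mod 7:
  α_1 = 4: Horner steps 3 → 1 → 2, so m(4) = 2.
  α_2 = 3: Horner steps 3 → 5 → 6, so m(3) = 6.
  α_3 = 5: Horner steps 3 → 4 → 4, so m(5) = 4.
  α_4 = 6: Horner steps 3 → 0 → 5, so m(6) = 5.
  α_5 = 2: Horner steps 3 → 2 → 2, so m(2) = 2.
Codeword c = [2, 6, 4, 5, 2] ∈ F_7^5.


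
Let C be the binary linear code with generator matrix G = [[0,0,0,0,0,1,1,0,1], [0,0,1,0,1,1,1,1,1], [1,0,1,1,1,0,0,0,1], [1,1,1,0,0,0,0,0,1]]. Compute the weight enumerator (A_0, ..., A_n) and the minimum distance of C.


Weight distribution: A_0 = 1, A_3 = 3, A_4 = 3, A_5 = 4, A_6 = 4, A_7 = 1. Minimum distance d = 3.

Enumerate all 2^4 = 16 messages m ∈ F_2^4.
For each, compute codeword c = mG in F_2^9, then tally its weight.
  m = 0000 → c = 000000000, weight = 0.
  m = 1000 → c = 000001101, weight = 3.
  m = 0100 → c = 001011111, weight = 6.
  m = 1100 → c = 001010010, weight = 3.
  m = 0010 → c = 101110001, weight = 5.
  m = 1010 → c = 101111100, weight = 6.
  m = 0110 → c = 100101110, weight = 5.
  m = 1110 → c = 100100011, weight = 4.
  m = 0001 → c = 111000001, weight = 4.
  m = 1001 → c = 111001100, weight = 5.
  m = 0101 → c = 110011110, weight = 6.
  m = 1101 → c = 110010011, weight = 5.
  m = 0011 → c = 010110000, weight = 3.
  m = 1011 → c = 010111101, weight = 6.
  m = 0111 → c = 011101111, weight = 7.
  m = 1111 → c = 011100010, weight = 4.
Tally weights:
  weight 0: 1 codewords.
  weight 3: 3 codewords.
  weight 4: 3 codewords.
  weight 5: 4 codewords.
  weight 6: 4 codewords.
  weight 7: 1 codewords.
Minimum distance d = smallest w > 0 with A_w > 0 = 3.
Sanity: Σ A_w = 16 = 2^4 = 16 ✓.


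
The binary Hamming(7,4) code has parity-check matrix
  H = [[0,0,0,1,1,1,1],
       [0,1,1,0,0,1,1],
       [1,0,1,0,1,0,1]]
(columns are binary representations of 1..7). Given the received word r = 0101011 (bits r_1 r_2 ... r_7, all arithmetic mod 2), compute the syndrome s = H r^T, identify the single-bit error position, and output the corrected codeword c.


s = (1, 1, 1)^T, error position = 7, corrected codeword c = 0101010

Compute s = H r^T mod 2 one row at a time:
  s_1 = 1 + 0 + 1 + 1 = 3 ≡ 1 (mod 2).
  s_2 = 1 + 0 + 1 + 1 = 3 ≡ 1 (mod 2).
  s_3 = 0 + 0 + 0 + 1 = 1 ≡ 1 (mod 2).
s = (1, 1, 1)^T — this equals column 7 of H (binary 111), so error is at position 7.
Correct: flip bit 7 of r = 0101011 to get c = 0101010.


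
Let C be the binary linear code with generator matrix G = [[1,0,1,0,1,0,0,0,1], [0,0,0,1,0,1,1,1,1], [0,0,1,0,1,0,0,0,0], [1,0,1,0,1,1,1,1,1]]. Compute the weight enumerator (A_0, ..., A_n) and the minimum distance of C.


Weight distribution: A_0 = 1, A_2 = 4, A_3 = 1, A_4 = 3, A_5 = 4, A_7 = 3. Minimum distance d = 2.

Enumerate all 2^4 = 16 messages m ∈ F_2^4.
For each, compute codeword c = mG in F_2^9, then tally its weight.
  m = 0000 → c = 000000000, weight = 0.
  m = 1000 → c = 101010001, weight = 4.
  m = 0100 → c = 000101111, weight = 5.
  m = 1100 → c = 101111110, weight = 7.
  m = 0010 → c = 001010000, weight = 2.
  m = 1010 → c = 100000001, weight = 2.
  m = 0110 → c = 001111111, weight = 7.
  m = 1110 → c = 100101110, weight = 5.
  m = 0001 → c = 101011111, weight = 7.
  m = 1001 → c = 000001110, weight = 3.
  m = 0101 → c = 101110000, weight = 4.
  m = 1101 → c = 000100001, weight = 2.
  m = 0011 → c = 100001111, weight = 5.
  m = 1011 → c = 001011110, weight = 5.
  m = 0111 → c = 100100000, weight = 2.
  m = 1111 → c = 001110001, weight = 4.
Tally weights:
  weight 0: 1 codewords.
  weight 2: 4 codewords.
  weight 3: 1 codewords.
  weight 4: 3 codewords.
  weight 5: 4 codewords.
  weight 7: 3 codewords.
Minimum distance d = smallest w > 0 with A_w > 0 = 2.
Sanity: Σ A_w = 16 = 2^4 = 16 ✓.


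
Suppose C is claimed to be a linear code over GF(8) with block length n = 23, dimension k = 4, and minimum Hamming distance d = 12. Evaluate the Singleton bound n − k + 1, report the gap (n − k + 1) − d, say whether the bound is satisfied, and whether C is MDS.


Singleton RHS = n − k + 1 = 20, slack = 8, bound satisfied, not MDS.

Singleton bound: d ≤ n − k + 1.
Here n = 23, k = 4, so n − k + 1 = 20.
Given d = 12, check d ≤ 20: YES.
Slack = (n − k + 1) − d = 8.
The code is NOT MDS (slack = 8 > 0).
Description: the claimed parameters are [23, 4, 12]_8; such a code would be non-MDS.


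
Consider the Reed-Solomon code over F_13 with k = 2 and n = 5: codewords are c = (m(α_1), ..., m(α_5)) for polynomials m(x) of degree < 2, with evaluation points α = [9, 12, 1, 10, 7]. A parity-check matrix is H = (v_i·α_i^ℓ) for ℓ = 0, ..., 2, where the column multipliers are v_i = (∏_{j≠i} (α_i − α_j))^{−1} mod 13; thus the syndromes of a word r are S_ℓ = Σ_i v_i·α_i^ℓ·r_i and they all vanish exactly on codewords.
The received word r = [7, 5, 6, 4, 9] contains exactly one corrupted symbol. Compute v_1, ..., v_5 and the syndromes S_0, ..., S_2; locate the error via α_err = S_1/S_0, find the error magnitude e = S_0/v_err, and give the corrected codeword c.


S = (4, 10, 12), error at position 1, error magnitude e = 10, c = [10, 5, 6, 4, 9].

Step 1: column multipliers v_i = (∏_{j≠i}(α_i − α_j))^{−1} mod 13.
  i = 1 (α = 9): (9−12)(9−1)(9−10)(9−7) = (−3)·8·(−1)·2 = 48 ≡ 9, so v_1 = 9^{−1} = 3 (mod 13).
  i = 2 (α = 12): (12−9)(12−1)(12−10)(12−7) = 3·11·2·5 = 330 ≡ 5, so v_2 = 5^{−1} = 8 (mod 13).
  i = 3 (α = 1): (1−9)(1−12)(1−10)(1−7) = (−8)·(−11)·(−9)·(−6) = 4752 ≡ 7, so v_3 = 7^{−1} = 2 (mod 13).
  i = 4 (α = 10): (10−9)(10−12)(10−1)(10−7) = 1·(−2)·9·3 = −54 ≡ 11, so v_4 = 11^{−1} = 6 (mod 13).
  i = 5 (α = 7): (7−9)(7−12)(7−1)(7−10) = (−2)·(−5)·6·(−3) = −180 ≡ 2, so v_5 = 2^{−1} = 7 (mod 13).
  v = [3, 8, 2, 6, 7].
Step 2: syndromes of r = [7, 5, 6, 4, 9] (all sums mod 13).
  S_0 = Σ v_i r_i = 3·7 + 8·5 + 2·6 + 6·4 + 7·9 = 160 ≡ 4.
  S_1 = Σ v_i α_i r_i = 3·9·7 + 8·12·5 + 2·1·6 + 6·10·4 + 7·7·9 = 1362 ≡ 10.
  α_i^2 mod 13 = [3, 1, 1, 9, 10].
  S_2 = Σ v_i α_i^2 r_i = 3·3·7 + 8·1·5 + 2·1·6 + 6·9·4 + 7·10·9 = 961 ≡ 12.
  S = (4, 10, 12) ≠ 0, so r is not a codeword (an error is present).
Step 3: locate the error. For a single error e at position i, S_ℓ = v_i·e·α_i^ℓ, so α_err = S_1/S_0.
  S_0^{−1} = 4^{−1} = 10 (mod 13), so α_err = 10·10 = 100 ≡ 9 = α_1. Error position i = 1.
  Consistency check: S_2/S_1 = 12·4 = 48 ≡ 9 = α_err ✓ (single-error assumption holds).
Step 4: error magnitude e = S_0/v_1 = S_0·∏_{j≠1}(α_1 − α_j) = 4·9 = 36 ≡ 10 (mod 13).
Step 5: correct position 1: c_1 = r_1 − e = 7 − 10 ≡ 10 (mod 13). Hence c = [10, 5, 6, 4, 9].
  Check: interpolating c through the α_i gives m(x) = 12 + 7·x (degree < 2) with m(α_i) = c_i for every i, so c is indeed a codeword.


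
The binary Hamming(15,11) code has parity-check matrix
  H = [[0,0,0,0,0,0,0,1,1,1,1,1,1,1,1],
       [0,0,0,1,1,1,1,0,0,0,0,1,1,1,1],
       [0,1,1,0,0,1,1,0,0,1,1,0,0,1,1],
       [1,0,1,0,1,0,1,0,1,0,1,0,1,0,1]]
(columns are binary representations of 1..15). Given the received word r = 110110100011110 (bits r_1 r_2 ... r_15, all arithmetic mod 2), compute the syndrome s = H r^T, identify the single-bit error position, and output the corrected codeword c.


s = (0, 0, 0, 1)^T, error position = 1, corrected codeword c = 010110100011110

Compute s = H r^T mod 2 one row at a time:
  s_1 = 0 + 0 + 0 + 1 + 1 + 1 + 1 + 0 = 4 ≡ 0 (mod 2).
  s_2 = 1 + 1 + 0 + 1 + 1 + 1 + 1 + 0 = 6 ≡ 0 (mod 2).
  s_3 = 1 + 0 + 0 + 1 + 0 + 1 + 1 + 0 = 4 ≡ 0 (mod 2).
  s_4 = 1 + 0 + 1 + 1 + 0 + 1 + 1 + 0 = 5 ≡ 1 (mod 2).
s = (0, 0, 0, 1)^T — this equals column 1 of H (binary 0001), so error is at position 1.
Correct: flip bit 1 of r = 110110100011110 to get c = 010110100011110.


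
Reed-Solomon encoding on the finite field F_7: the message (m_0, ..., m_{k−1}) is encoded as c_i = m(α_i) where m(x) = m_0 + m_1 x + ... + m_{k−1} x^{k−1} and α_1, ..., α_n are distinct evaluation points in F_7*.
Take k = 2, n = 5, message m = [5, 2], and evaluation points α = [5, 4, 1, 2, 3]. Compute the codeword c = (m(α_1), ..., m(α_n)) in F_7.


c = [1, 6, 0, 2, 4]

Message polynomial: m(x) = 5 + 2·x (mod 7).
For each evaluation point α_i, compute m(α_i) mod 7:
  α_1 = 5: Horner steps 2 → 1, so m(5) = 1.
  α_2 = 4: Horner steps 2 → 6, so m(4) = 6.
  α_3 = 1: Horner steps 2 → 0, so m(1) = 0.
  α_4 = 2: Horner steps 2 → 2, so m(2) = 2.
  α_5 = 3: Horner steps 2 → 4, so m(3) = 4.
Codeword c = [1, 6, 0, 2, 4] ∈ F_7^5.


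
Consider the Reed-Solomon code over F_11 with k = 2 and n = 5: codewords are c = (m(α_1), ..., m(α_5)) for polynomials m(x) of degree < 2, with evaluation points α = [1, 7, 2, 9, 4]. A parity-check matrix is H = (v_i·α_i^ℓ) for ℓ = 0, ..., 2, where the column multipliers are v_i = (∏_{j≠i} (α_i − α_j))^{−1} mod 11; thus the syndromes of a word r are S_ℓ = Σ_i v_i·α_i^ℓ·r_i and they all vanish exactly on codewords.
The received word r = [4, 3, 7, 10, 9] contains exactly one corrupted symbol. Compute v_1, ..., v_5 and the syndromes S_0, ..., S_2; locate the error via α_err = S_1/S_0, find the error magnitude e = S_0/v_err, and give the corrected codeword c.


S = (7, 3, 6), error at position 3, error magnitude e = 5, c = [4, 3, 2, 10, 9].

Step 1: column multipliers v_i = (∏_{j≠i}(α_i − α_j))^{−1} mod 11.
  i = 1 (α = 1): (1−7)(1−2)(1−9)(1−4) = (−6)·(−1)·(−8)·(−3) = 144 ≡ 1, so v_1 = 1^{−1} = 1 (mod 11).
  i = 2 (α = 7): (7−1)(7−2)(7−9)(7−4) = 6·5·(−2)·3 = −180 ≡ 7, so v_2 = 7^{−1} = 8 (mod 11).
  i = 3 (α = 2): (2−1)(2−7)(2−9)(2−4) = 1·(−5)·(−7)·(−2) = −70 ≡ 7, so v_3 = 7^{−1} = 8 (mod 11).
  i = 4 (α = 9): (9−1)(9−7)(9−2)(9−4) = 8·2·7·5 = 560 ≡ 10, so v_4 = 10^{−1} = 10 (mod 11).
  i = 5 (α = 4): (4−1)(4−7)(4−2)(4−9) = 3·(−3)·2·(−5) = 90 ≡ 2, so v_5 = 2^{−1} = 6 (mod 11).
  v = [1, 8, 8, 10, 6].
Step 2: syndromes of r = [4, 3, 7, 10, 9] (all sums mod 11).
  S_0 = Σ v_i r_i = 1·4 + 8·3 + 8·7 + 10·10 + 6·9 = 238 ≡ 7.
  S_1 = Σ v_i α_i r_i = 1·1·4 + 8·7·3 + 8·2·7 + 10·9·10 + 6·4·9 = 1400 ≡ 3.
  α_i^2 mod 11 = [1, 5, 4, 4, 5].
  S_2 = Σ v_i α_i^2 r_i = 1·1·4 + 8·5·3 + 8·4·7 + 10·4·10 + 6·5·9 = 1018 ≡ 6.
  S = (7, 3, 6) ≠ 0, so r is not a codeword (an error is present).
Step 3: locate the error. For a single error e at position i, S_ℓ = v_i·e·α_i^ℓ, so α_err = S_1/S_0.
  S_0^{−1} = 7^{−1} = 8 (mod 11), so α_err = 3·8 = 24 ≡ 2 = α_3. Error position i = 3.
  Consistency check: S_2/S_1 = 6·4 = 24 ≡ 2 = α_err ✓ (single-error assumption holds).
Step 4: error magnitude e = S_0/v_3 = S_0·∏_{j≠3}(α_3 − α_j) = 7·7 = 49 ≡ 5 (mod 11).
Step 5: correct position 3: c_3 = r_3 − e = 7 − 5 ≡ 2 (mod 11). Hence c = [4, 3, 2, 10, 9].
  Check: interpolating c through the α_i gives m(x) = 6 + 9·x (degree < 2) with m(α_i) = c_i for every i, so c is indeed a codeword.


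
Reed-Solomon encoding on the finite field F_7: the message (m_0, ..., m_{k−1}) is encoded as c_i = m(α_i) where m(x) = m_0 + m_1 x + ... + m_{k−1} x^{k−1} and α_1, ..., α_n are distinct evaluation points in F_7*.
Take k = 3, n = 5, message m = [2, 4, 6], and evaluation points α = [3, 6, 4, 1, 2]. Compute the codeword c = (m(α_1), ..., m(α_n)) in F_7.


c = [5, 4, 2, 5, 6]

Message polynomial: m(x) = 2 + 4·x + 6·x^2 (mod 7).
For each evaluation point α_i, compute m(α_i) mod 7:
  α_1 = 3: Horner steps 6 → 1 → 5, so m(3) = 5.
  α_2 = 6: Horner steps 6 → 5 → 4, so m(6) = 4.
  α_3 = 4: Horner steps 6 → 0 → 2, so m(4) = 2.
  α_4 = 1: Horner steps 6 → 3 → 5, so m(1) = 5.
  α_5 = 2: Horner steps 6 → 2 → 6, so m(2) = 6.
Codeword c = [5, 4, 2, 5, 6] ∈ F_7^5.


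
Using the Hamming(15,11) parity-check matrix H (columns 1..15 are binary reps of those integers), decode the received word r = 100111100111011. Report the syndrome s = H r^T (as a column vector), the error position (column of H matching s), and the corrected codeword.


s = (1, 1, 0, 1)^T, error position = 13, corrected codeword c = 100111100111111

Compute s = H r^T mod 2 one row at a time:
  s_1 = 0 + 0 + 1 + 1 + 1 + 0 + 1 + 1 = 5 ≡ 1 (mod 2).
  s_2 = 1 + 1 + 1 + 1 + 1 + 0 + 1 + 1 = 7 ≡ 1 (mod 2).
  s_3 = 0 + 0 + 1 + 1 + 1 + 1 + 1 + 1 = 6 ≡ 0 (mod 2).
  s_4 = 1 + 0 + 1 + 1 + 0 + 1 + 0 + 1 = 5 ≡ 1 (mod 2).
s = (1, 1, 0, 1)^T — this equals column 13 of H (binary 1101), so error is at position 13.
Correct: flip bit 13 of r = 100111100111011 to get c = 100111100111111.


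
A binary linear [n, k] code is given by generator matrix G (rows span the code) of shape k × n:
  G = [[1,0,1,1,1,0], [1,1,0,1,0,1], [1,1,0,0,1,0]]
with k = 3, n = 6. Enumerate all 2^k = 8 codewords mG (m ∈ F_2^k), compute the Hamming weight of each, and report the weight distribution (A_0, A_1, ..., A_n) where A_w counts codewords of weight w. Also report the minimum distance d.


Weight distribution: A_0 = 1, A_3 = 4, A_4 = 3. Minimum distance d = 3.

Enumerate all 2^3 = 8 messages m ∈ F_2^3.
For each, compute codeword c = mG in F_2^6, then tally its weight.
  m = 000 → c = 000000, weight = 0.
  m = 100 → c = 101110, weight = 4.
  m = 010 → c = 110101, weight = 4.
  m = 110 → c = 011011, weight = 4.
  m = 001 → c = 110010, weight = 3.
  m = 101 → c = 011100, weight = 3.
  m = 011 → c = 000111, weight = 3.
  m = 111 → c = 101001, weight = 3.
Tally weights:
  weight 0: 1 codewords.
  weight 3: 4 codewords.
  weight 4: 3 codewords.
Minimum distance d = smallest w > 0 with A_w > 0 = 3.
Sanity: Σ A_w = 8 = 2^3 = 8 ✓.


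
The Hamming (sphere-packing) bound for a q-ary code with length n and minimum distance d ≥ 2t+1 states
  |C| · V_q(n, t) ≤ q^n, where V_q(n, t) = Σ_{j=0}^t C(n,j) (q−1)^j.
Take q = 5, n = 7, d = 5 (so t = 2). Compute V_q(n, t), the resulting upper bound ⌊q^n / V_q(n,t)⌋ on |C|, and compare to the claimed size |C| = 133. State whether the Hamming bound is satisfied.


V_q(n, t) = 365, q^n = 78125, Hamming bound = 214, |C| = 133 ≤ bound (satisfied).

Step 1: Compute V_q(n, t) = Σ_{j=0}^2 C(n, j) (q−1)^j.
  j = 0: C(7,0)·(4)^0 = 1·1 = 1.
  j = 1: C(7,1)·(4)^1 = 7·4 = 28.
  j = 2: C(7,2)·(4)^2 = 21·16 = 336.
  V_q(n, t) = 1 + 28 + 336 = 365.
Step 2: q^n = 5^7 = 78125.
Step 3: Hamming bound ⌊q^n / V_q(n,t)⌋ = ⌊78125/365⌋ = 214.
Step 4: Compare |C| = 133 to 214: satisfied.
The claimed |C| lies below the Hamming bound.


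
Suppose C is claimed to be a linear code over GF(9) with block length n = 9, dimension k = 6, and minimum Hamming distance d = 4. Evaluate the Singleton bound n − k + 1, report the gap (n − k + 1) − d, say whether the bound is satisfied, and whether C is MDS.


Singleton RHS = n − k + 1 = 4, slack = 0, bound satisfied, MDS.

Singleton bound: d ≤ n − k + 1.
Here n = 9, k = 6, so n − k + 1 = 4.
Given d = 4, check d ≤ 4: YES.
Slack = (n − k + 1) − d = 0.
The code is MDS (slack = 0).
Description: the claimed parameters are [9, 6, 4]_9; such a code would be MDS (meets Singleton bound).


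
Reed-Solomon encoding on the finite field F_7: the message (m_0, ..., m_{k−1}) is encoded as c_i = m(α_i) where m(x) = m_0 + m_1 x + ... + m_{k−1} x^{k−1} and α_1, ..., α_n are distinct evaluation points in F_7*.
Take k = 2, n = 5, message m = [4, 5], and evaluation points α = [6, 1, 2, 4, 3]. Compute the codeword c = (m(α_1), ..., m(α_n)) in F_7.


c = [6, 2, 0, 3, 5]

Message polynomial: m(x) = 4 + 5·x (mod 7).
For each evaluation point α_i, compute m(α_i) mod 7:
  α_1 = 6: Horner steps 5 → 6, so m(6) = 6.
  α_2 = 1: Horner steps 5 → 2, so m(1) = 2.
  α_3 = 2: Horner steps 5 → 0, so m(2) = 0.
  α_4 = 4: Horner steps 5 → 3, so m(4) = 3.
  α_5 = 3: Horner steps 5 → 5, so m(3) = 5.
Codeword c = [6, 2, 0, 3, 5] ∈ F_7^5.


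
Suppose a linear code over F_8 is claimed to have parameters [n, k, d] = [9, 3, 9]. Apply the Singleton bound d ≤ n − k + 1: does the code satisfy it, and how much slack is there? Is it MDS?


Singleton RHS = n − k + 1 = 7, slack = -2, bound violated (no such code; not MDS).

Singleton bound: d ≤ n − k + 1.
Here n = 9, k = 3, so n − k + 1 = 7.
Given d = 9, check d ≤ 7: NO.
Slack = (n − k + 1) − d = -2.
The slack is negative: d = 9 exceeds n − k + 1 = 7 by 2, so the Singleton bound is violated and no linear [9, 3, 9]_8 code can exist. In particular it is not MDS (MDS requires d = n − k + 1 exactly).
Description: the claimed parameters are [9, 3, 9]_8; such a code would be impossible (violates the Singleton bound).


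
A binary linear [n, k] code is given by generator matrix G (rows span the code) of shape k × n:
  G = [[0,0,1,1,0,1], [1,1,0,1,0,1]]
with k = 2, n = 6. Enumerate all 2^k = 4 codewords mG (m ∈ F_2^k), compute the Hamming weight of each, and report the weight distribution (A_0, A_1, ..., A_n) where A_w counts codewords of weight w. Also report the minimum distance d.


Weight distribution: A_0 = 1, A_3 = 2, A_4 = 1. Minimum distance d = 3.

Enumerate all 2^2 = 4 messages m ∈ F_2^2.
For each, compute codeword c = mG in F_2^6, then tally its weight.
  m = 00 → c = 000000, weight = 0.
  m = 10 → c = 001101, weight = 3.
  m = 01 → c = 110101, weight = 4.
  m = 11 → c = 111000, weight = 3.
Tally weights:
  weight 0: 1 codewords.
  weight 3: 2 codewords.
  weight 4: 1 codewords.
Minimum distance d = smallest w > 0 with A_w > 0 = 3.
Sanity: Σ A_w = 4 = 2^2 = 4 ✓.


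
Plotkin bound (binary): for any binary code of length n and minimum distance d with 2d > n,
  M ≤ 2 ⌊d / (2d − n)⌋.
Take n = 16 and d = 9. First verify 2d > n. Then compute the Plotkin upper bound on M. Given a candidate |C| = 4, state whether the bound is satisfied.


Plotkin bound M ≤ 8; given |C| = 4 ≤ bound (satisfied).

Check applicability: 2d = 18, n = 16.
2d − n = 2 > 0, so Plotkin applies.
Compute d/(2d−n) = 9/2 ≈ 4.5000.
⌊d/(2d−n)⌋ = 4.
Plotkin bound: M ≤ 2·4 = 8.
Given |C| = 4, check: satisfied.
This |C| is below the Plotkin bound.


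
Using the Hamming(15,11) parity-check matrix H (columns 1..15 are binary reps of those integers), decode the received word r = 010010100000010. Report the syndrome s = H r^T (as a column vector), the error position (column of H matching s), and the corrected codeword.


s = (1, 1, 1, 0)^T, error position = 14, corrected codeword c = 010010100000000

Compute s = H r^T mod 2 one row at a time:
  s_1 = 0 + 0 + 0 + 0 + 0 + 0 + 1 + 0 = 1 ≡ 1 (mod 2).
  s_2 = 0 + 1 + 0 + 1 + 0 + 0 + 1 + 0 = 3 ≡ 1 (mod 2).
  s_3 = 1 + 0 + 0 + 1 + 0 + 0 + 1 + 0 = 3 ≡ 1 (mod 2).
  s_4 = 0 + 0 + 1 + 1 + 0 + 0 + 0 + 0 = 2 ≡ 0 (mod 2).
s = (1, 1, 1, 0)^T — this equals column 14 of H (binary 1110), so error is at position 14.
Correct: flip bit 14 of r = 010010100000010 to get c = 010010100000000.


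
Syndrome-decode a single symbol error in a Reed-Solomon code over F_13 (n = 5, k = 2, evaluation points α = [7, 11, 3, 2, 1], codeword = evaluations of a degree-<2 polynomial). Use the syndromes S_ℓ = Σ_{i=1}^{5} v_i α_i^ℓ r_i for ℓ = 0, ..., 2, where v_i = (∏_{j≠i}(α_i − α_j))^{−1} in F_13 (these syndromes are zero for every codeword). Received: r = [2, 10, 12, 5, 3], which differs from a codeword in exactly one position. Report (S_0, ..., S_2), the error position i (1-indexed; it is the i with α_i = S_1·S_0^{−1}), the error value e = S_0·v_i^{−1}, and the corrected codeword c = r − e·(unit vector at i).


S = (8, 11, 7), error at position 3, error magnitude e = 5, c = [2, 10, 7, 5, 3].

Step 1: column multipliers v_i = (∏_{j≠i}(α_i − α_j))^{−1} mod 13.
  i = 1 (α = 7): (7−11)(7−3)(7−2)(7−1) = (−4)·4·5·6 = −480 ≡ 1, so v_1 = 1^{−1} = 1 (mod 13).
  i = 2 (α = 11): (11−7)(11−3)(11−2)(11−1) = 4·8·9·10 = 2880 ≡ 7, so v_2 = 7^{−1} = 2 (mod 13).
  i = 3 (α = 3): (3−7)(3−11)(3−2)(3−1) = (−4)·(−8)·1·2 = 64 ≡ 12, so v_3 = 12^{−1} = 12 (mod 13).
  i = 4 (α = 2): (2−7)(2−11)(2−3)(2−1) = (−5)·(−9)·(−1)·1 = −45 ≡ 7, so v_4 = 7^{−1} = 2 (mod 13).
  i = 5 (α = 1): (1−7)(1−11)(1−3)(1−2) = (−6)·(−10)·(−2)·(−1) = 120 ≡ 3, so v_5 = 3^{−1} = 9 (mod 13).
  v = [1, 2, 12, 2, 9].
Step 2: syndromes of r = [2, 10, 12, 5, 3] (all sums mod 13).
  S_0 = Σ v_i r_i = 1·2 + 2·10 + 12·12 + 2·5 + 9·3 = 203 ≡ 8.
  S_1 = Σ v_i α_i r_i = 1·7·2 + 2·11·10 + 12·3·12 + 2·2·5 + 9·1·3 = 713 ≡ 11.
  α_i^2 mod 13 = [10, 4, 9, 4, 1].
  S_2 = Σ v_i α_i^2 r_i = 1·10·2 + 2·4·10 + 12·9·12 + 2·4·5 + 9·1·3 = 1463 ≡ 7.
  S = (8, 11, 7) ≠ 0, so r is not a codeword (an error is present).
Step 3: locate the error. For a single error e at position i, S_ℓ = v_i·e·α_i^ℓ, so α_err = S_1/S_0.
  S_0^{−1} = 8^{−1} = 5 (mod 13), so α_err = 11·5 = 55 ≡ 3 = α_3. Error position i = 3.
  Consistency check: S_2/S_1 = 7·6 = 42 ≡ 3 = α_err ✓ (single-error assumption holds).
Step 4: error magnitude e = S_0/v_3 = S_0·∏_{j≠3}(α_3 − α_j) = 8·12 = 96 ≡ 5 (mod 13).
Step 5: correct position 3: c_3 = r_3 − e = 12 − 5 ≡ 7 (mod 13). Hence c = [2, 10, 7, 5, 3].
  Check: interpolating c through the α_i gives m(x) = 1 + 2·x (degree < 2) with m(α_i) = c_i for every i, so c is indeed a codeword.
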